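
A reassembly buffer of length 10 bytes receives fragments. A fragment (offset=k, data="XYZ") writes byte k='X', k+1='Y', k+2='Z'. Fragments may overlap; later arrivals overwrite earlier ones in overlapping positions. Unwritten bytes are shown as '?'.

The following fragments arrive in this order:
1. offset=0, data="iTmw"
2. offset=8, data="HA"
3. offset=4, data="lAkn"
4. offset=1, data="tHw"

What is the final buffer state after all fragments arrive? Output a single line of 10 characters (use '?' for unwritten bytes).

Fragment 1: offset=0 data="iTmw" -> buffer=iTmw??????
Fragment 2: offset=8 data="HA" -> buffer=iTmw????HA
Fragment 3: offset=4 data="lAkn" -> buffer=iTmwlAknHA
Fragment 4: offset=1 data="tHw" -> buffer=itHwlAknHA

Answer: itHwlAknHA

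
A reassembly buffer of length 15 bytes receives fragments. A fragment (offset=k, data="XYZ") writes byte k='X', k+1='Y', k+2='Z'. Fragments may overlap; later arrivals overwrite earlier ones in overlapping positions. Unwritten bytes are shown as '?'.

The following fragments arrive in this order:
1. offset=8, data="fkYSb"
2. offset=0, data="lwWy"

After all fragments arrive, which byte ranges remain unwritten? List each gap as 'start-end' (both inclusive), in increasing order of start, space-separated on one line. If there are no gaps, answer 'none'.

Answer: 4-7 13-14

Derivation:
Fragment 1: offset=8 len=5
Fragment 2: offset=0 len=4
Gaps: 4-7 13-14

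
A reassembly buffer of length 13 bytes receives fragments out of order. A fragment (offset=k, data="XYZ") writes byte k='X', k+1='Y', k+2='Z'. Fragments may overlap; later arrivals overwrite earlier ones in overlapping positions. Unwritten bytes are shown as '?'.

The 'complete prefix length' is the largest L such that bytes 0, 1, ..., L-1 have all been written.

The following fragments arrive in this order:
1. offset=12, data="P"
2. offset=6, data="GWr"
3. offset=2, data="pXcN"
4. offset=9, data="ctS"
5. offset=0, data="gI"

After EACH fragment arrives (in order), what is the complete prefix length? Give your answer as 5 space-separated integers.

Fragment 1: offset=12 data="P" -> buffer=????????????P -> prefix_len=0
Fragment 2: offset=6 data="GWr" -> buffer=??????GWr???P -> prefix_len=0
Fragment 3: offset=2 data="pXcN" -> buffer=??pXcNGWr???P -> prefix_len=0
Fragment 4: offset=9 data="ctS" -> buffer=??pXcNGWrctSP -> prefix_len=0
Fragment 5: offset=0 data="gI" -> buffer=gIpXcNGWrctSP -> prefix_len=13

Answer: 0 0 0 0 13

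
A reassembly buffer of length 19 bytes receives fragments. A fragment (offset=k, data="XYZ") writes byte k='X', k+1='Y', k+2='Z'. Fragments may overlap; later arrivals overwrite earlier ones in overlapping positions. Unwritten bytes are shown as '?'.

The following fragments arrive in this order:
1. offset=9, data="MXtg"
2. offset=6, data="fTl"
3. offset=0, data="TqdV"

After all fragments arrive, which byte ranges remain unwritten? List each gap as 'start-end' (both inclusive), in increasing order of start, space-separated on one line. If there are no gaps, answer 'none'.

Fragment 1: offset=9 len=4
Fragment 2: offset=6 len=3
Fragment 3: offset=0 len=4
Gaps: 4-5 13-18

Answer: 4-5 13-18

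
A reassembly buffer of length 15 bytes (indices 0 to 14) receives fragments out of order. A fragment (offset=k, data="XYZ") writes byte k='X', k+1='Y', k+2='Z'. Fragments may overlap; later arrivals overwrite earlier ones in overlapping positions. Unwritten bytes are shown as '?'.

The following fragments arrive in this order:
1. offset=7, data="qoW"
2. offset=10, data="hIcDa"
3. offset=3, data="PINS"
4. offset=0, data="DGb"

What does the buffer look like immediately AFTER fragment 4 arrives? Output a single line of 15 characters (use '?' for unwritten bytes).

Fragment 1: offset=7 data="qoW" -> buffer=???????qoW?????
Fragment 2: offset=10 data="hIcDa" -> buffer=???????qoWhIcDa
Fragment 3: offset=3 data="PINS" -> buffer=???PINSqoWhIcDa
Fragment 4: offset=0 data="DGb" -> buffer=DGbPINSqoWhIcDa

Answer: DGbPINSqoWhIcDa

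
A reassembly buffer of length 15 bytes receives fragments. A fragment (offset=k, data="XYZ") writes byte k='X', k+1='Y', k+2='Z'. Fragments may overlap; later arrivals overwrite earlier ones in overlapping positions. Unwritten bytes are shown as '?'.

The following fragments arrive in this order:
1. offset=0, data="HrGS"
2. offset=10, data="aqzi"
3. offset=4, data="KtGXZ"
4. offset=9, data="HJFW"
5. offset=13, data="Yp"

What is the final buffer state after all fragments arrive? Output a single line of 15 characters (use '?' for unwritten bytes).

Fragment 1: offset=0 data="HrGS" -> buffer=HrGS???????????
Fragment 2: offset=10 data="aqzi" -> buffer=HrGS??????aqzi?
Fragment 3: offset=4 data="KtGXZ" -> buffer=HrGSKtGXZ?aqzi?
Fragment 4: offset=9 data="HJFW" -> buffer=HrGSKtGXZHJFWi?
Fragment 5: offset=13 data="Yp" -> buffer=HrGSKtGXZHJFWYp

Answer: HrGSKtGXZHJFWYp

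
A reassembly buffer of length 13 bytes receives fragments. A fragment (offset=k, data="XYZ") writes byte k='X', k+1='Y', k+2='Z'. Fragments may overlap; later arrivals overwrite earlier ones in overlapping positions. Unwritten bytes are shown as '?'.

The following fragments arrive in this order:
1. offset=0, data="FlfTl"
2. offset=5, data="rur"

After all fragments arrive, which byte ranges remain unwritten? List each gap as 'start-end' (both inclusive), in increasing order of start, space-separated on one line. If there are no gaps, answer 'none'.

Fragment 1: offset=0 len=5
Fragment 2: offset=5 len=3
Gaps: 8-12

Answer: 8-12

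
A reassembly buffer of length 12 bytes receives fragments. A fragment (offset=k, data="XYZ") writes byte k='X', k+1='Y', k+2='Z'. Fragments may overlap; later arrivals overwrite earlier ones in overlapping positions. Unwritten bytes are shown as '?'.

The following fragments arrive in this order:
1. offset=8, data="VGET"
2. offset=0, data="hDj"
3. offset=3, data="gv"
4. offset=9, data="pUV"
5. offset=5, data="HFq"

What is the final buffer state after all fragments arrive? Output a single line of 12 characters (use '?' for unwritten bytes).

Fragment 1: offset=8 data="VGET" -> buffer=????????VGET
Fragment 2: offset=0 data="hDj" -> buffer=hDj?????VGET
Fragment 3: offset=3 data="gv" -> buffer=hDjgv???VGET
Fragment 4: offset=9 data="pUV" -> buffer=hDjgv???VpUV
Fragment 5: offset=5 data="HFq" -> buffer=hDjgvHFqVpUV

Answer: hDjgvHFqVpUV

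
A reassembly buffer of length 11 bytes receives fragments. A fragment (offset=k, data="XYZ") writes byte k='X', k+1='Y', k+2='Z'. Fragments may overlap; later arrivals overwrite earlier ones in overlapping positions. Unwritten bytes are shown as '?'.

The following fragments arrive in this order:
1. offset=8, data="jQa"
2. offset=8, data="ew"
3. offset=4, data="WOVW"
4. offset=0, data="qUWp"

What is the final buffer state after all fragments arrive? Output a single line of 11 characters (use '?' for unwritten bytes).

Answer: qUWpWOVWewa

Derivation:
Fragment 1: offset=8 data="jQa" -> buffer=????????jQa
Fragment 2: offset=8 data="ew" -> buffer=????????ewa
Fragment 3: offset=4 data="WOVW" -> buffer=????WOVWewa
Fragment 4: offset=0 data="qUWp" -> buffer=qUWpWOVWewa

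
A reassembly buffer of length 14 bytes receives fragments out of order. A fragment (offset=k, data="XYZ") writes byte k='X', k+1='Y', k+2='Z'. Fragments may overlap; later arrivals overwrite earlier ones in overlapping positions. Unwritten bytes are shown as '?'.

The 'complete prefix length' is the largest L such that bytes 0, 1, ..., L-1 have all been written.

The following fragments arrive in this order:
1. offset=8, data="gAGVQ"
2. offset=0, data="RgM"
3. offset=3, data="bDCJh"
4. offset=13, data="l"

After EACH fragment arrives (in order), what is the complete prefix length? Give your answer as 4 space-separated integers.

Answer: 0 3 13 14

Derivation:
Fragment 1: offset=8 data="gAGVQ" -> buffer=????????gAGVQ? -> prefix_len=0
Fragment 2: offset=0 data="RgM" -> buffer=RgM?????gAGVQ? -> prefix_len=3
Fragment 3: offset=3 data="bDCJh" -> buffer=RgMbDCJhgAGVQ? -> prefix_len=13
Fragment 4: offset=13 data="l" -> buffer=RgMbDCJhgAGVQl -> prefix_len=14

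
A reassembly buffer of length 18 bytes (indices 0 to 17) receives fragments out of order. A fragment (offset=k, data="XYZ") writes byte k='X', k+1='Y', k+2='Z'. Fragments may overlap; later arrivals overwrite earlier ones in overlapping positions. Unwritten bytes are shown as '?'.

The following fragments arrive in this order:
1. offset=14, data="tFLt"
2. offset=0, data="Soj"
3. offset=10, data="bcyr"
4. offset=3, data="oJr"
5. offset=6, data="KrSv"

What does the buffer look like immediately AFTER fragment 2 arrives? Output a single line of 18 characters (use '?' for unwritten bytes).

Answer: Soj???????????tFLt

Derivation:
Fragment 1: offset=14 data="tFLt" -> buffer=??????????????tFLt
Fragment 2: offset=0 data="Soj" -> buffer=Soj???????????tFLt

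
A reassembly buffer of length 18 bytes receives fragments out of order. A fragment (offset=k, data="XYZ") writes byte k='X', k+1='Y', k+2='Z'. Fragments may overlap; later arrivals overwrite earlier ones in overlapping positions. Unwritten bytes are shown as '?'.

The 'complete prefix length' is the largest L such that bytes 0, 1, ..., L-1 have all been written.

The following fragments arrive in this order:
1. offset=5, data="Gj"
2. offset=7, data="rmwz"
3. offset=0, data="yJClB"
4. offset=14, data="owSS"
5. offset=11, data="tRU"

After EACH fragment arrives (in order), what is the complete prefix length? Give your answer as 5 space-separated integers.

Fragment 1: offset=5 data="Gj" -> buffer=?????Gj??????????? -> prefix_len=0
Fragment 2: offset=7 data="rmwz" -> buffer=?????Gjrmwz??????? -> prefix_len=0
Fragment 3: offset=0 data="yJClB" -> buffer=yJClBGjrmwz??????? -> prefix_len=11
Fragment 4: offset=14 data="owSS" -> buffer=yJClBGjrmwz???owSS -> prefix_len=11
Fragment 5: offset=11 data="tRU" -> buffer=yJClBGjrmwztRUowSS -> prefix_len=18

Answer: 0 0 11 11 18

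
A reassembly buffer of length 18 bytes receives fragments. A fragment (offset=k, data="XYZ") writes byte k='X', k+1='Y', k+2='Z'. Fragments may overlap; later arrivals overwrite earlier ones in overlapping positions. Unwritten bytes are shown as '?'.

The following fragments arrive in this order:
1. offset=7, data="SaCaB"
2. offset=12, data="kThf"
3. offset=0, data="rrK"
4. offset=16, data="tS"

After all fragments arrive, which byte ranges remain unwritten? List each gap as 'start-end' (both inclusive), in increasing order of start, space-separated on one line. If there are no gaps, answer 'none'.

Answer: 3-6

Derivation:
Fragment 1: offset=7 len=5
Fragment 2: offset=12 len=4
Fragment 3: offset=0 len=3
Fragment 4: offset=16 len=2
Gaps: 3-6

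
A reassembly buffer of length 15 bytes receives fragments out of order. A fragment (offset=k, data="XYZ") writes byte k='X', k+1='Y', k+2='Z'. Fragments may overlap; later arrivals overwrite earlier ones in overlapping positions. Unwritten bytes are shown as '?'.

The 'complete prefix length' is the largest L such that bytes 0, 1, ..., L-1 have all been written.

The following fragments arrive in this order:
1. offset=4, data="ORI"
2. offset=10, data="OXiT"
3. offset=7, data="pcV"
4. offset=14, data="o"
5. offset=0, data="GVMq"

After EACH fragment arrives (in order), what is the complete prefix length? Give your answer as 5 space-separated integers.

Answer: 0 0 0 0 15

Derivation:
Fragment 1: offset=4 data="ORI" -> buffer=????ORI???????? -> prefix_len=0
Fragment 2: offset=10 data="OXiT" -> buffer=????ORI???OXiT? -> prefix_len=0
Fragment 3: offset=7 data="pcV" -> buffer=????ORIpcVOXiT? -> prefix_len=0
Fragment 4: offset=14 data="o" -> buffer=????ORIpcVOXiTo -> prefix_len=0
Fragment 5: offset=0 data="GVMq" -> buffer=GVMqORIpcVOXiTo -> prefix_len=15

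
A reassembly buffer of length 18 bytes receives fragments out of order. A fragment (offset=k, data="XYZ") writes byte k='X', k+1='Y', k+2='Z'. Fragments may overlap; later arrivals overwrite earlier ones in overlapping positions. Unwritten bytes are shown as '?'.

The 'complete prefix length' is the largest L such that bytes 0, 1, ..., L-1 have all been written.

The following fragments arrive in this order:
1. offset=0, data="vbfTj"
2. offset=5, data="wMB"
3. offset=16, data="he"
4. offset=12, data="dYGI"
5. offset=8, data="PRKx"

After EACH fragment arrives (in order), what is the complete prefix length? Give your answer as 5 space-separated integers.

Answer: 5 8 8 8 18

Derivation:
Fragment 1: offset=0 data="vbfTj" -> buffer=vbfTj????????????? -> prefix_len=5
Fragment 2: offset=5 data="wMB" -> buffer=vbfTjwMB?????????? -> prefix_len=8
Fragment 3: offset=16 data="he" -> buffer=vbfTjwMB????????he -> prefix_len=8
Fragment 4: offset=12 data="dYGI" -> buffer=vbfTjwMB????dYGIhe -> prefix_len=8
Fragment 5: offset=8 data="PRKx" -> buffer=vbfTjwMBPRKxdYGIhe -> prefix_len=18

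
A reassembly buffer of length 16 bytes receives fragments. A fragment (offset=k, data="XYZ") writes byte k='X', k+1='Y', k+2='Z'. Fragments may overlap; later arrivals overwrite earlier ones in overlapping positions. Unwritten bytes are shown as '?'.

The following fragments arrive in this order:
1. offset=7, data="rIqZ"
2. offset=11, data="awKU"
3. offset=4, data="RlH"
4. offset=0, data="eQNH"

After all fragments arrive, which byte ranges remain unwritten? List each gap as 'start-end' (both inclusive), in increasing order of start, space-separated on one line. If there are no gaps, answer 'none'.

Fragment 1: offset=7 len=4
Fragment 2: offset=11 len=4
Fragment 3: offset=4 len=3
Fragment 4: offset=0 len=4
Gaps: 15-15

Answer: 15-15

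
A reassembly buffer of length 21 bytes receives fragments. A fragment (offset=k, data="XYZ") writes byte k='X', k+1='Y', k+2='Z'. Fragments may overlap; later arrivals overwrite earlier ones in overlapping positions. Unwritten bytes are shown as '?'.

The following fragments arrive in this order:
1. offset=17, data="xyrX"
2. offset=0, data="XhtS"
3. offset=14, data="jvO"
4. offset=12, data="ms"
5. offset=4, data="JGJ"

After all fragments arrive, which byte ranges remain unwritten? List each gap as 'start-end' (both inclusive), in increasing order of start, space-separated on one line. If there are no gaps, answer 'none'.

Answer: 7-11

Derivation:
Fragment 1: offset=17 len=4
Fragment 2: offset=0 len=4
Fragment 3: offset=14 len=3
Fragment 4: offset=12 len=2
Fragment 5: offset=4 len=3
Gaps: 7-11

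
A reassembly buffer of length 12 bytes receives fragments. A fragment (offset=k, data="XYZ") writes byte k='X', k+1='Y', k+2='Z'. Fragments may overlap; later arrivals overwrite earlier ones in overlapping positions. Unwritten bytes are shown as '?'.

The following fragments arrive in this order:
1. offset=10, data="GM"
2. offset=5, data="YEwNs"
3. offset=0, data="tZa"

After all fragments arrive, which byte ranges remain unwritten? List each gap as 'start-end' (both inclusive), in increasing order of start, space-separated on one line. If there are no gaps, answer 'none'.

Fragment 1: offset=10 len=2
Fragment 2: offset=5 len=5
Fragment 3: offset=0 len=3
Gaps: 3-4

Answer: 3-4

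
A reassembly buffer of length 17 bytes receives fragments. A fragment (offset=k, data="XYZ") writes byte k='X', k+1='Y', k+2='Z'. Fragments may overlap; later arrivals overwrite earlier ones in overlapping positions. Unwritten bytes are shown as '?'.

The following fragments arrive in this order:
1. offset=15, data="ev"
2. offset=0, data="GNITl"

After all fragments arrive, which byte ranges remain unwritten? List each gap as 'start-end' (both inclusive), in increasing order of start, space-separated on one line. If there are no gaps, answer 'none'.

Answer: 5-14

Derivation:
Fragment 1: offset=15 len=2
Fragment 2: offset=0 len=5
Gaps: 5-14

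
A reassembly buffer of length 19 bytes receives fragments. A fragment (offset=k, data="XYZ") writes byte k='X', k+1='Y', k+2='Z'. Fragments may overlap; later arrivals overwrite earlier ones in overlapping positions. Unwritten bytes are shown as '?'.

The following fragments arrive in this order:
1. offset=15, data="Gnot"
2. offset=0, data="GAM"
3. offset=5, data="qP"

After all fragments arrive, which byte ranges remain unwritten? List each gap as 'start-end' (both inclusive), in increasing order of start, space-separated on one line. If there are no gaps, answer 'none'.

Answer: 3-4 7-14

Derivation:
Fragment 1: offset=15 len=4
Fragment 2: offset=0 len=3
Fragment 3: offset=5 len=2
Gaps: 3-4 7-14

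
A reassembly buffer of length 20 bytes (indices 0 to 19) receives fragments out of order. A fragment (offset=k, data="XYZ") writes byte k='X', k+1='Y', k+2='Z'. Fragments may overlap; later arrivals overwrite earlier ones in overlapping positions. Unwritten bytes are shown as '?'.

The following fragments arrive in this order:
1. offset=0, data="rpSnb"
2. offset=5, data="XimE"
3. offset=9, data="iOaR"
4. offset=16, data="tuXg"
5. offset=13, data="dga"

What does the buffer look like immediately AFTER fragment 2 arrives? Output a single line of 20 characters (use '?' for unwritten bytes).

Fragment 1: offset=0 data="rpSnb" -> buffer=rpSnb???????????????
Fragment 2: offset=5 data="XimE" -> buffer=rpSnbXimE???????????

Answer: rpSnbXimE???????????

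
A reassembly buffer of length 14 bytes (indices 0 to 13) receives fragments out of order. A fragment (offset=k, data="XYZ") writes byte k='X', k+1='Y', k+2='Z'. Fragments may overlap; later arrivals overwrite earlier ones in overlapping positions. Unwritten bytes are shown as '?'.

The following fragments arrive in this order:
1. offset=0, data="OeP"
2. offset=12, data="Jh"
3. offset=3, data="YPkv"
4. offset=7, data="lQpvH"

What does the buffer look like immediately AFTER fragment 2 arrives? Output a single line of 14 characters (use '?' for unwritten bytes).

Answer: OeP?????????Jh

Derivation:
Fragment 1: offset=0 data="OeP" -> buffer=OeP???????????
Fragment 2: offset=12 data="Jh" -> buffer=OeP?????????Jh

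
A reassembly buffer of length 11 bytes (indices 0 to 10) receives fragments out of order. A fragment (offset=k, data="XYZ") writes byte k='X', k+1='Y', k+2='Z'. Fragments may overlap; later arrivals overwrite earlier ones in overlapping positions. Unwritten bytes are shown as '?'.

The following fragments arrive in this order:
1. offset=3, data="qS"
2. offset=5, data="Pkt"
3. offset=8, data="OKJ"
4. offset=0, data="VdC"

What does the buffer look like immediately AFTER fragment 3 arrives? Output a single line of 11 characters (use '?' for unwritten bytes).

Answer: ???qSPktOKJ

Derivation:
Fragment 1: offset=3 data="qS" -> buffer=???qS??????
Fragment 2: offset=5 data="Pkt" -> buffer=???qSPkt???
Fragment 3: offset=8 data="OKJ" -> buffer=???qSPktOKJ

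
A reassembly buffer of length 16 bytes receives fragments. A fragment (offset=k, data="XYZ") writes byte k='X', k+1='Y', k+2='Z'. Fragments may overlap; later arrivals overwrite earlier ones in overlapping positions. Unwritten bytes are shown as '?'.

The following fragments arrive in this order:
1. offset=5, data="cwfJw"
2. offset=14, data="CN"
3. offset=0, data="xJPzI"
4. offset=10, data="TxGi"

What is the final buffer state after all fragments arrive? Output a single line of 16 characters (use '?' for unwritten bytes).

Answer: xJPzIcwfJwTxGiCN

Derivation:
Fragment 1: offset=5 data="cwfJw" -> buffer=?????cwfJw??????
Fragment 2: offset=14 data="CN" -> buffer=?????cwfJw????CN
Fragment 3: offset=0 data="xJPzI" -> buffer=xJPzIcwfJw????CN
Fragment 4: offset=10 data="TxGi" -> buffer=xJPzIcwfJwTxGiCN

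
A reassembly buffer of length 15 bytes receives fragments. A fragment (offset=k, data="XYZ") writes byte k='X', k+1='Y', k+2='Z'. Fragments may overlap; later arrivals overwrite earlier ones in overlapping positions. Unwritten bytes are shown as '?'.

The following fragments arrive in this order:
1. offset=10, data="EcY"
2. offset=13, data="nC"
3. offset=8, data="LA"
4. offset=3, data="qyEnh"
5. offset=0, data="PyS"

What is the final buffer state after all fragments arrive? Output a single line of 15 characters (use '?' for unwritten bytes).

Fragment 1: offset=10 data="EcY" -> buffer=??????????EcY??
Fragment 2: offset=13 data="nC" -> buffer=??????????EcYnC
Fragment 3: offset=8 data="LA" -> buffer=????????LAEcYnC
Fragment 4: offset=3 data="qyEnh" -> buffer=???qyEnhLAEcYnC
Fragment 5: offset=0 data="PyS" -> buffer=PySqyEnhLAEcYnC

Answer: PySqyEnhLAEcYnC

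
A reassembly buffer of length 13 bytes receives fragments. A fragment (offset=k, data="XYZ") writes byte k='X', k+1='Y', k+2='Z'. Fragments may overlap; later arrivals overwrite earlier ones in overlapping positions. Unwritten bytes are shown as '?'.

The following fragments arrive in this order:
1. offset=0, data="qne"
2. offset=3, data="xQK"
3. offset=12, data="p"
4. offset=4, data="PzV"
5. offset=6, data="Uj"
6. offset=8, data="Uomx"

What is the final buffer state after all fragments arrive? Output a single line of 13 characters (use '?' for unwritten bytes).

Fragment 1: offset=0 data="qne" -> buffer=qne??????????
Fragment 2: offset=3 data="xQK" -> buffer=qnexQK???????
Fragment 3: offset=12 data="p" -> buffer=qnexQK??????p
Fragment 4: offset=4 data="PzV" -> buffer=qnexPzV?????p
Fragment 5: offset=6 data="Uj" -> buffer=qnexPzUj????p
Fragment 6: offset=8 data="Uomx" -> buffer=qnexPzUjUomxp

Answer: qnexPzUjUomxp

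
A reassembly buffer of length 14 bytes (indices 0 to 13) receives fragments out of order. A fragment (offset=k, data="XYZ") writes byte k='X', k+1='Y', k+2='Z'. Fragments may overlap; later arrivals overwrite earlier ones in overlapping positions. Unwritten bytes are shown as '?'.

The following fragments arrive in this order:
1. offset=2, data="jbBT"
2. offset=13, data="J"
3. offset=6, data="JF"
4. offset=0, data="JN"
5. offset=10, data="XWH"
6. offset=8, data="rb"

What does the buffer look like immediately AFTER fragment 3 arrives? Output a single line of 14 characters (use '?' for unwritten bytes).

Answer: ??jbBTJF?????J

Derivation:
Fragment 1: offset=2 data="jbBT" -> buffer=??jbBT????????
Fragment 2: offset=13 data="J" -> buffer=??jbBT???????J
Fragment 3: offset=6 data="JF" -> buffer=??jbBTJF?????J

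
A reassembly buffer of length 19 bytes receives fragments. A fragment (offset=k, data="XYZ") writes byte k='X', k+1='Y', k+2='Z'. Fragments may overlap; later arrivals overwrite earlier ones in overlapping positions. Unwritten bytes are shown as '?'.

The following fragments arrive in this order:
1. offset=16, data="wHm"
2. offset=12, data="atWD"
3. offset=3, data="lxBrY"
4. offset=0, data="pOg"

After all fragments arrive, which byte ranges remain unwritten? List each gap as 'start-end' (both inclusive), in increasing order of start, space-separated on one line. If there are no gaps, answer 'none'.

Fragment 1: offset=16 len=3
Fragment 2: offset=12 len=4
Fragment 3: offset=3 len=5
Fragment 4: offset=0 len=3
Gaps: 8-11

Answer: 8-11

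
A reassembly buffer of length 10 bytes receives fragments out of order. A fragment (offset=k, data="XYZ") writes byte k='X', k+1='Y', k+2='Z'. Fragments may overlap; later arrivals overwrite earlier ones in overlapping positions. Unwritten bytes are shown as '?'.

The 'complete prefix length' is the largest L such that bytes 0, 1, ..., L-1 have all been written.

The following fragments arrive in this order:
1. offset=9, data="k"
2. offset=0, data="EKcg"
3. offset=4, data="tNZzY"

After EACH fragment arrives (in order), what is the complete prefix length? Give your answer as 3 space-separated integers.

Answer: 0 4 10

Derivation:
Fragment 1: offset=9 data="k" -> buffer=?????????k -> prefix_len=0
Fragment 2: offset=0 data="EKcg" -> buffer=EKcg?????k -> prefix_len=4
Fragment 3: offset=4 data="tNZzY" -> buffer=EKcgtNZzYk -> prefix_len=10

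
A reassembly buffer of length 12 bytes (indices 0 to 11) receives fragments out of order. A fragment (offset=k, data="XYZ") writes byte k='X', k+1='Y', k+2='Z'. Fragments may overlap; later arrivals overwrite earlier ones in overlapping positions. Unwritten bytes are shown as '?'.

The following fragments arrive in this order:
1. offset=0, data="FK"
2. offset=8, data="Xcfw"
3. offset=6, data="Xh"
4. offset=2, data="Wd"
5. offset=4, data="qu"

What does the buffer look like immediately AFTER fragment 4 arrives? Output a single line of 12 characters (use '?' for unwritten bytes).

Answer: FKWd??XhXcfw

Derivation:
Fragment 1: offset=0 data="FK" -> buffer=FK??????????
Fragment 2: offset=8 data="Xcfw" -> buffer=FK??????Xcfw
Fragment 3: offset=6 data="Xh" -> buffer=FK????XhXcfw
Fragment 4: offset=2 data="Wd" -> buffer=FKWd??XhXcfw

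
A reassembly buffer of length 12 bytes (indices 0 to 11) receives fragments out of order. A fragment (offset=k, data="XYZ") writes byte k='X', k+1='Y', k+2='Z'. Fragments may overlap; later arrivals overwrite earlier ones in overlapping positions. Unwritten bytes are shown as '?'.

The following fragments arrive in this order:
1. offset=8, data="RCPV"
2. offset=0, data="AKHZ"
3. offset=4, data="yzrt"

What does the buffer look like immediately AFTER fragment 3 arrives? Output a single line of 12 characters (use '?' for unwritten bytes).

Answer: AKHZyzrtRCPV

Derivation:
Fragment 1: offset=8 data="RCPV" -> buffer=????????RCPV
Fragment 2: offset=0 data="AKHZ" -> buffer=AKHZ????RCPV
Fragment 3: offset=4 data="yzrt" -> buffer=AKHZyzrtRCPV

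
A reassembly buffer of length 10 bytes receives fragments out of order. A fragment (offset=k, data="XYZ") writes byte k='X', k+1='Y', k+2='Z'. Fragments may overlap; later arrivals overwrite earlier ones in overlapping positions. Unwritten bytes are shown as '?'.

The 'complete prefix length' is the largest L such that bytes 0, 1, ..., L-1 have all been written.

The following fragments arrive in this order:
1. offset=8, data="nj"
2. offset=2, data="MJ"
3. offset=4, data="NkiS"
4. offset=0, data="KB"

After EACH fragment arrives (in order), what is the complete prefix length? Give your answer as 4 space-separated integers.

Answer: 0 0 0 10

Derivation:
Fragment 1: offset=8 data="nj" -> buffer=????????nj -> prefix_len=0
Fragment 2: offset=2 data="MJ" -> buffer=??MJ????nj -> prefix_len=0
Fragment 3: offset=4 data="NkiS" -> buffer=??MJNkiSnj -> prefix_len=0
Fragment 4: offset=0 data="KB" -> buffer=KBMJNkiSnj -> prefix_len=10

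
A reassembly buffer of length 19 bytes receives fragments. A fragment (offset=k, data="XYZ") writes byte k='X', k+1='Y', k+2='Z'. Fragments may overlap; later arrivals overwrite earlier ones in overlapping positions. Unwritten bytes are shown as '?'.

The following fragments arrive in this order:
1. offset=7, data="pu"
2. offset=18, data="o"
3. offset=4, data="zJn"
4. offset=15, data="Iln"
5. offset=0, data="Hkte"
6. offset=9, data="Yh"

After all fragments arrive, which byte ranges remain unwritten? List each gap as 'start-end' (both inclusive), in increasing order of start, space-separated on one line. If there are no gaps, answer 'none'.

Answer: 11-14

Derivation:
Fragment 1: offset=7 len=2
Fragment 2: offset=18 len=1
Fragment 3: offset=4 len=3
Fragment 4: offset=15 len=3
Fragment 5: offset=0 len=4
Fragment 6: offset=9 len=2
Gaps: 11-14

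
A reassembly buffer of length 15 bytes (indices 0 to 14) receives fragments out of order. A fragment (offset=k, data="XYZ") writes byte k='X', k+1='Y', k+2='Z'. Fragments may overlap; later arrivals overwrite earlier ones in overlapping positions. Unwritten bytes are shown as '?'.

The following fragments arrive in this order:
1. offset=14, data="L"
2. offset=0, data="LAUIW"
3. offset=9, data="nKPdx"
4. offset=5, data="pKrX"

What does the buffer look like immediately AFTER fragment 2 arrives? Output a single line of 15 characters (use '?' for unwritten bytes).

Fragment 1: offset=14 data="L" -> buffer=??????????????L
Fragment 2: offset=0 data="LAUIW" -> buffer=LAUIW?????????L

Answer: LAUIW?????????L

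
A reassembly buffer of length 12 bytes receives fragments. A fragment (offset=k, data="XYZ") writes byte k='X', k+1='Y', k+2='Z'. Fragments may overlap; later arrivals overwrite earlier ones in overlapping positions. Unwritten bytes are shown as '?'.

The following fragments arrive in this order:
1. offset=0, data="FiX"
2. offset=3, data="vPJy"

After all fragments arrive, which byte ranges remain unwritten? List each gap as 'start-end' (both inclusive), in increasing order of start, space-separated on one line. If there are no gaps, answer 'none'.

Answer: 7-11

Derivation:
Fragment 1: offset=0 len=3
Fragment 2: offset=3 len=4
Gaps: 7-11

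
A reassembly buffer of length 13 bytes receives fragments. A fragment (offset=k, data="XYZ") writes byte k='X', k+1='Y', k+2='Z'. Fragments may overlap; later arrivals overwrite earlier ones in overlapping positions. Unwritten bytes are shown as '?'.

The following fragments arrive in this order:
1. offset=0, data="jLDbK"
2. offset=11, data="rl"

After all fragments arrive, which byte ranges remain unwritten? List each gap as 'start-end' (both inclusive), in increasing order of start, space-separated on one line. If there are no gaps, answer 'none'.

Fragment 1: offset=0 len=5
Fragment 2: offset=11 len=2
Gaps: 5-10

Answer: 5-10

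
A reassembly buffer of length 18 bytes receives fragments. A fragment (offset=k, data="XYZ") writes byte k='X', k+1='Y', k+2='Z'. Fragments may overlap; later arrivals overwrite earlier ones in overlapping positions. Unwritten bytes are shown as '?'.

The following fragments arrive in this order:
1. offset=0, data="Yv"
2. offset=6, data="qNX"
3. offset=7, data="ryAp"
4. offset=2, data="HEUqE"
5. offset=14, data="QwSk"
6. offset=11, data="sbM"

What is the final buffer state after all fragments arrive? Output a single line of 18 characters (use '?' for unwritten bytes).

Fragment 1: offset=0 data="Yv" -> buffer=Yv????????????????
Fragment 2: offset=6 data="qNX" -> buffer=Yv????qNX?????????
Fragment 3: offset=7 data="ryAp" -> buffer=Yv????qryAp???????
Fragment 4: offset=2 data="HEUqE" -> buffer=YvHEUqEryAp???????
Fragment 5: offset=14 data="QwSk" -> buffer=YvHEUqEryAp???QwSk
Fragment 6: offset=11 data="sbM" -> buffer=YvHEUqEryApsbMQwSk

Answer: YvHEUqEryApsbMQwSk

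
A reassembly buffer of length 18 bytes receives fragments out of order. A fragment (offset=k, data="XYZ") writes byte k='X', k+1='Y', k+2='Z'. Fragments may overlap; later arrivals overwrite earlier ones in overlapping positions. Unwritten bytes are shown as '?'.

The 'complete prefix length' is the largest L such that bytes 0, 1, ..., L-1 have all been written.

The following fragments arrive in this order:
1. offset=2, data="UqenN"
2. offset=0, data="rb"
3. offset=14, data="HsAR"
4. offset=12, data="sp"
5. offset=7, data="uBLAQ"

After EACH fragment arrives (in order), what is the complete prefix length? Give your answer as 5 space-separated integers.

Answer: 0 7 7 7 18

Derivation:
Fragment 1: offset=2 data="UqenN" -> buffer=??UqenN??????????? -> prefix_len=0
Fragment 2: offset=0 data="rb" -> buffer=rbUqenN??????????? -> prefix_len=7
Fragment 3: offset=14 data="HsAR" -> buffer=rbUqenN???????HsAR -> prefix_len=7
Fragment 4: offset=12 data="sp" -> buffer=rbUqenN?????spHsAR -> prefix_len=7
Fragment 5: offset=7 data="uBLAQ" -> buffer=rbUqenNuBLAQspHsAR -> prefix_len=18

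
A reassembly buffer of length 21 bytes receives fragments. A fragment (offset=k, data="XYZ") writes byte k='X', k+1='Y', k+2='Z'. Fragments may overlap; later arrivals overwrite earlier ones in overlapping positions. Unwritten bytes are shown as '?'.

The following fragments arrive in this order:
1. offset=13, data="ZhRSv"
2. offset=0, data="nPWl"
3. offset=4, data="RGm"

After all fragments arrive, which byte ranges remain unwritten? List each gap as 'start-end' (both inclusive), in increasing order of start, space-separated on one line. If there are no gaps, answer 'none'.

Answer: 7-12 18-20

Derivation:
Fragment 1: offset=13 len=5
Fragment 2: offset=0 len=4
Fragment 3: offset=4 len=3
Gaps: 7-12 18-20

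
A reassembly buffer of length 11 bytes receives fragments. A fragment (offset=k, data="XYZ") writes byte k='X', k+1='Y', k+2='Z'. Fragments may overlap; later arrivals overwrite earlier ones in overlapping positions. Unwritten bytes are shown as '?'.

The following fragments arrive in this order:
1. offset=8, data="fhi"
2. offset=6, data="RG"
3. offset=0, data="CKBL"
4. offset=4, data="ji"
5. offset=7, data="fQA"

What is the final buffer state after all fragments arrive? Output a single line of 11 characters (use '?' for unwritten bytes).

Fragment 1: offset=8 data="fhi" -> buffer=????????fhi
Fragment 2: offset=6 data="RG" -> buffer=??????RGfhi
Fragment 3: offset=0 data="CKBL" -> buffer=CKBL??RGfhi
Fragment 4: offset=4 data="ji" -> buffer=CKBLjiRGfhi
Fragment 5: offset=7 data="fQA" -> buffer=CKBLjiRfQAi

Answer: CKBLjiRfQAi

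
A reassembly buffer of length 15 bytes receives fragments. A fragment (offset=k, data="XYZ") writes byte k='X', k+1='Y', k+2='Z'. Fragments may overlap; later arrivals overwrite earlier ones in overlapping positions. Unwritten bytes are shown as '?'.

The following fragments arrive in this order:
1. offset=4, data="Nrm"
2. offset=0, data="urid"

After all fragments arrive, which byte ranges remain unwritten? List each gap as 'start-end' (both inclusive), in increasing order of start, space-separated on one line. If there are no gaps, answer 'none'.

Answer: 7-14

Derivation:
Fragment 1: offset=4 len=3
Fragment 2: offset=0 len=4
Gaps: 7-14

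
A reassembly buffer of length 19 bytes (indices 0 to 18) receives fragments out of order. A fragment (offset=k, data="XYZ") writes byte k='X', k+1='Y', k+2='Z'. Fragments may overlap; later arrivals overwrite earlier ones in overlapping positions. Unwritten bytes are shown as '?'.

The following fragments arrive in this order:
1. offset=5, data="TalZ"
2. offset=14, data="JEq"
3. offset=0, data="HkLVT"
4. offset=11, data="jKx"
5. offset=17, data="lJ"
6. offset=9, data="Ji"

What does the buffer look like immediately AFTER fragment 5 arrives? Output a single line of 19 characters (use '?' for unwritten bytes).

Fragment 1: offset=5 data="TalZ" -> buffer=?????TalZ??????????
Fragment 2: offset=14 data="JEq" -> buffer=?????TalZ?????JEq??
Fragment 3: offset=0 data="HkLVT" -> buffer=HkLVTTalZ?????JEq??
Fragment 4: offset=11 data="jKx" -> buffer=HkLVTTalZ??jKxJEq??
Fragment 5: offset=17 data="lJ" -> buffer=HkLVTTalZ??jKxJEqlJ

Answer: HkLVTTalZ??jKxJEqlJ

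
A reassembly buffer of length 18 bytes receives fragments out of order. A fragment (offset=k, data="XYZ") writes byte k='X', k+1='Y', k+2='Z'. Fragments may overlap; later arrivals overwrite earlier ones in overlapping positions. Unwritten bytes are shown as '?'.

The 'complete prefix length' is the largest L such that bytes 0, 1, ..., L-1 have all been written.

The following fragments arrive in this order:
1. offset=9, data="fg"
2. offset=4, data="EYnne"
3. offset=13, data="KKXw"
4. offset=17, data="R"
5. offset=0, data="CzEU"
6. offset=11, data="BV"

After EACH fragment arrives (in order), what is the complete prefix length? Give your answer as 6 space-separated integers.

Answer: 0 0 0 0 11 18

Derivation:
Fragment 1: offset=9 data="fg" -> buffer=?????????fg??????? -> prefix_len=0
Fragment 2: offset=4 data="EYnne" -> buffer=????EYnnefg??????? -> prefix_len=0
Fragment 3: offset=13 data="KKXw" -> buffer=????EYnnefg??KKXw? -> prefix_len=0
Fragment 4: offset=17 data="R" -> buffer=????EYnnefg??KKXwR -> prefix_len=0
Fragment 5: offset=0 data="CzEU" -> buffer=CzEUEYnnefg??KKXwR -> prefix_len=11
Fragment 6: offset=11 data="BV" -> buffer=CzEUEYnnefgBVKKXwR -> prefix_len=18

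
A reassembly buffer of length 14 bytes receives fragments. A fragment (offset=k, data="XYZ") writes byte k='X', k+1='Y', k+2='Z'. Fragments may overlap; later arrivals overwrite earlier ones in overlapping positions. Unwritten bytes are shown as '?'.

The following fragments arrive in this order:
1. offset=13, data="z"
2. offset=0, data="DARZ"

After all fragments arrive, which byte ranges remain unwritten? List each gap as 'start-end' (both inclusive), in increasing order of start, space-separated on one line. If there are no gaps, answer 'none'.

Answer: 4-12

Derivation:
Fragment 1: offset=13 len=1
Fragment 2: offset=0 len=4
Gaps: 4-12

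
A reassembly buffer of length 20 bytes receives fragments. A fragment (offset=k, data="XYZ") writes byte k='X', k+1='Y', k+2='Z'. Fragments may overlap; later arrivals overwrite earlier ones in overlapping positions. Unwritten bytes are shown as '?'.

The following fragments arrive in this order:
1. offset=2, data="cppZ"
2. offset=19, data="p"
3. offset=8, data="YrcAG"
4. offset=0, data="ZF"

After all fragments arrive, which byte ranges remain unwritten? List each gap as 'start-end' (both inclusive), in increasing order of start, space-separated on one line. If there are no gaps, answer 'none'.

Fragment 1: offset=2 len=4
Fragment 2: offset=19 len=1
Fragment 3: offset=8 len=5
Fragment 4: offset=0 len=2
Gaps: 6-7 13-18

Answer: 6-7 13-18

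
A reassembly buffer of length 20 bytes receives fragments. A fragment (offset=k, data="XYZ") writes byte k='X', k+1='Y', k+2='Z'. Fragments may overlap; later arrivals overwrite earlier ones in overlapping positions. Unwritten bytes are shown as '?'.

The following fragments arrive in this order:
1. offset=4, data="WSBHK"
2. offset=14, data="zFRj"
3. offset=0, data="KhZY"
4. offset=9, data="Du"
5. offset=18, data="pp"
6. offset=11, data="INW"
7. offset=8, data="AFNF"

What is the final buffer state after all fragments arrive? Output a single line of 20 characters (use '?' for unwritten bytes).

Fragment 1: offset=4 data="WSBHK" -> buffer=????WSBHK???????????
Fragment 2: offset=14 data="zFRj" -> buffer=????WSBHK?????zFRj??
Fragment 3: offset=0 data="KhZY" -> buffer=KhZYWSBHK?????zFRj??
Fragment 4: offset=9 data="Du" -> buffer=KhZYWSBHKDu???zFRj??
Fragment 5: offset=18 data="pp" -> buffer=KhZYWSBHKDu???zFRjpp
Fragment 6: offset=11 data="INW" -> buffer=KhZYWSBHKDuINWzFRjpp
Fragment 7: offset=8 data="AFNF" -> buffer=KhZYWSBHAFNFNWzFRjpp

Answer: KhZYWSBHAFNFNWzFRjpp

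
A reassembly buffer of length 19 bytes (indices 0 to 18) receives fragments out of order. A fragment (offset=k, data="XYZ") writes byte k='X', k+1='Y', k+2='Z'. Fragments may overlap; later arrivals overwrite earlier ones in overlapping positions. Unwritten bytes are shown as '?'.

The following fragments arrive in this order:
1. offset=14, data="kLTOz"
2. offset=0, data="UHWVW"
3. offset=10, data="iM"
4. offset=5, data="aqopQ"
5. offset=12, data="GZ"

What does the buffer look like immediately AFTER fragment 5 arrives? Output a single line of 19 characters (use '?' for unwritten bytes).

Answer: UHWVWaqopQiMGZkLTOz

Derivation:
Fragment 1: offset=14 data="kLTOz" -> buffer=??????????????kLTOz
Fragment 2: offset=0 data="UHWVW" -> buffer=UHWVW?????????kLTOz
Fragment 3: offset=10 data="iM" -> buffer=UHWVW?????iM??kLTOz
Fragment 4: offset=5 data="aqopQ" -> buffer=UHWVWaqopQiM??kLTOz
Fragment 5: offset=12 data="GZ" -> buffer=UHWVWaqopQiMGZkLTOz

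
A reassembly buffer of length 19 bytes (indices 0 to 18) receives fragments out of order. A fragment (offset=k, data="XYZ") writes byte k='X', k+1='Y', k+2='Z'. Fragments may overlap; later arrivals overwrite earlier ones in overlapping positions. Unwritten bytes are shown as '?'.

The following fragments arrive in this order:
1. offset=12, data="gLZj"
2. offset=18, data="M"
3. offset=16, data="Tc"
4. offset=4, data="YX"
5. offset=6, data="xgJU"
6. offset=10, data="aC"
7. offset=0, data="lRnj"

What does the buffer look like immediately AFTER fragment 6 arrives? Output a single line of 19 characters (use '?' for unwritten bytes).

Fragment 1: offset=12 data="gLZj" -> buffer=????????????gLZj???
Fragment 2: offset=18 data="M" -> buffer=????????????gLZj??M
Fragment 3: offset=16 data="Tc" -> buffer=????????????gLZjTcM
Fragment 4: offset=4 data="YX" -> buffer=????YX??????gLZjTcM
Fragment 5: offset=6 data="xgJU" -> buffer=????YXxgJU??gLZjTcM
Fragment 6: offset=10 data="aC" -> buffer=????YXxgJUaCgLZjTcM

Answer: ????YXxgJUaCgLZjTcM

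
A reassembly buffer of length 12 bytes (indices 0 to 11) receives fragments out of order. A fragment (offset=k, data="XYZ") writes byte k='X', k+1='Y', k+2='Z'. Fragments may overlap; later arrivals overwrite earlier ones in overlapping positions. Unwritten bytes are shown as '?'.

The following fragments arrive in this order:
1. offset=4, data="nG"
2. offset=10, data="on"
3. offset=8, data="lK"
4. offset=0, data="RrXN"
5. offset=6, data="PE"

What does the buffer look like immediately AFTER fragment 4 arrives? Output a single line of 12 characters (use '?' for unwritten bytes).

Fragment 1: offset=4 data="nG" -> buffer=????nG??????
Fragment 2: offset=10 data="on" -> buffer=????nG????on
Fragment 3: offset=8 data="lK" -> buffer=????nG??lKon
Fragment 4: offset=0 data="RrXN" -> buffer=RrXNnG??lKon

Answer: RrXNnG??lKon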